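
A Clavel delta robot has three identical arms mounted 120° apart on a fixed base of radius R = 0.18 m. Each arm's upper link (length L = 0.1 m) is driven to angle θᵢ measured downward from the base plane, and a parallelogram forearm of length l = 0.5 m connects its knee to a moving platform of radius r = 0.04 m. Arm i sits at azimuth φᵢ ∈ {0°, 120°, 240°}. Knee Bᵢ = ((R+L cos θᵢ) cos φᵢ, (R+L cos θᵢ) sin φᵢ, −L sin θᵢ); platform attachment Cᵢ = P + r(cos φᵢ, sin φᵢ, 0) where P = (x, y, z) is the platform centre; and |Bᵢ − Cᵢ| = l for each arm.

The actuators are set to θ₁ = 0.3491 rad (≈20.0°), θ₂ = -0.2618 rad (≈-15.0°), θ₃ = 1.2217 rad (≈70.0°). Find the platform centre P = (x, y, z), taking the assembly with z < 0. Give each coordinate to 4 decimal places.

(0.0260, 0.1792, -0.4521)

O1 = (0.2340·cos0.0°, 0.2340·sin0.0°, -0.0342) = (0.2340, 0.0000, -0.0342)
arm 2 at φ=120.0°: ρ2 = 0.2366;  O2 = (-0.1183, 0.2049, 0.0259)
arm 3 at φ=240.0°: ρ3 = 0.1742;  O3 = (-0.0871, -0.1509, -0.0940)
eliminate P² terms by subtracting sphere 1 from 2 and 3
[-0.7045 0.4098 0.1202]·P = 0.0007;  [-0.6421 -0.3017 -0.1195]·P = -0.0167
det = 0.4757;  x = 0.0139+-0.0267z,  y = 0.0258+-0.3392z
sphere 1 gives Az²+Bz+C=0 with A=1.1158, B=0.0627, C=-0.1998;  B²−4AC=0.8955;  roots -0.4521, 0.3960;  negative root z = -0.4521
x = 0.0260, y = 0.1792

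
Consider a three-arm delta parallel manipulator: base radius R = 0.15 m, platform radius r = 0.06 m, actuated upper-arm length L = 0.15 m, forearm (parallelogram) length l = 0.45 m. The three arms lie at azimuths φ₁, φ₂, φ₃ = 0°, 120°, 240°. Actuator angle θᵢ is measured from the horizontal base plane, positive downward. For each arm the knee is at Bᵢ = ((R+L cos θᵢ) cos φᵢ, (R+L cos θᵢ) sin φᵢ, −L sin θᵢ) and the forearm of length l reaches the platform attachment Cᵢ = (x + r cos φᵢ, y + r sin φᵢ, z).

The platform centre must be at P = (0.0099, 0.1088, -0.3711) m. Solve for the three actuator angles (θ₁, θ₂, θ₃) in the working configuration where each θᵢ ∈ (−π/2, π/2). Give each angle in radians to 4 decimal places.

arm 1 (φ=0.0°): x'=0.0099, y'=0.1088
  A=0.0801, B=-0.3711, C=(l²−L²−A²−y'²−z²)/(2L)=0.0801
  γ=atan2(-0.3711,0.0801)=-1.3582;  ψ=arccos(0.2110)=1.3582;  θ1=γ+ψ≈0.0000
arm 2 (φ=120.0°): x'=0.0893, y'=-0.0630
  A=0.0007, B=-0.3711, C=(l²−L²−A²−y'²−z²)/(2L)=0.1277
  γ=atan2(-0.3711,0.0007)=-1.5688;  ψ=arccos(0.3442)=1.2194;  θ2=γ+ψ≈-0.3494
rotate P by −φ3: (-0.0992, -0.0458, -0.3711)
  A cos θ + B sin θ = C:  0.1892·cos θ + -0.3711·sin θ = 0.0147
  θ3 = atan2(B,A) + arccos(C/0.4165) = 0.4362

θ₁ = 0.0000, θ₂ = -0.3494, θ₃ = 0.4362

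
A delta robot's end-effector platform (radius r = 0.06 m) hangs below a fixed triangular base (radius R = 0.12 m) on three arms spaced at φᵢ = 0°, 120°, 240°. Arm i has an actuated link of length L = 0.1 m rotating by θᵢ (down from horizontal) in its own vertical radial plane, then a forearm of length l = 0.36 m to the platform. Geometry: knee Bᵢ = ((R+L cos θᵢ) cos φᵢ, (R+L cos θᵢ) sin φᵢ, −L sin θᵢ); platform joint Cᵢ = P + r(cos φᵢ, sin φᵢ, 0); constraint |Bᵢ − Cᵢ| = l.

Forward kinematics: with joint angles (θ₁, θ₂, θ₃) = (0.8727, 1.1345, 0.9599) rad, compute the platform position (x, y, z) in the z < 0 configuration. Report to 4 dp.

(0.0286, -0.0253, -0.4227)

φ1=0.0°: virtual centre (0.1243, 0.0000, -0.0766), radius l
φ2=120.0°: virtual centre (-0.0511, 0.0886, -0.0906), radius l
O3 = (0.1174·cos240.0°, 0.1174·sin240.0°, -0.0819) = (-0.0587, -0.1016, -0.0819)
eliminate P² terms by subtracting sphere 1 from 2 and 3
linear system: -0.3508x+0.1771y = -0.0026−-0.0281z; -0.3659x+-0.2033y = -0.0008−-0.0106z
det = 0.1361;  x = 0.0050+-0.0557z,  y = -0.0050+0.0481z
into |P−O₁|² = l²: 1.0054z² + 0.1660z + -0.1095 = 0;  Δ = 0.4679;  z = -0.4227 or 0.2576 → z<0 root = -0.4227
x = 0.0286, y = -0.0253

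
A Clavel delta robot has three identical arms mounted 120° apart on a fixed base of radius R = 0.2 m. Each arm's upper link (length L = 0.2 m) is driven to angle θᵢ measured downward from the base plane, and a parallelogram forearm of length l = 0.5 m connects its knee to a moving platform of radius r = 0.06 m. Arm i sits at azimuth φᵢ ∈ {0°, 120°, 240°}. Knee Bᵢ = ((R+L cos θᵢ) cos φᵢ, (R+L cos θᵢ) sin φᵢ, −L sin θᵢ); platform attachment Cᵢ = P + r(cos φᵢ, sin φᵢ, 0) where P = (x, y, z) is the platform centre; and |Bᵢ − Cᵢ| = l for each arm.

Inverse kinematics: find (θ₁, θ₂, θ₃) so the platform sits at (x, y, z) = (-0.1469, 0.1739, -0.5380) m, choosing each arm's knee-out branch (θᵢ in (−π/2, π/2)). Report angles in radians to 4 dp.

θ₁ = 1.3962, θ₂ = 0.2616, θ₃ = 1.2214

φ1=0.0° → target in arm frame (-0.1469, 0.1739)
  e−x'=0.2869;  (l²−L²−(e−x')²−y'²−z²)/2L = -0.4800
  θ1 = atan2(B,A) + arccos(C/0.6097) = 1.3962
rotate P by −φ2: (0.2241, 0.0403, -0.5380)
  A=-0.0841, B=-0.5380, C=(l²−L²−A²−y'²−z²)/(2L)=-0.2203
  √(A²+B²)=0.5445;  θ2 = -1.7258+1.9874 ≈ 0.2616
rotate P by −φ3: (-0.0772, -0.2142, -0.5380)
  e−x'=0.2172;  (l²−L²−(e−x')²−y'²−z²)/2L = -0.4312
  γ=atan2(-0.5380,0.2172)=-1.1872;  ψ=arccos(-0.7432)=2.4086;  θ3=γ+ψ≈1.2214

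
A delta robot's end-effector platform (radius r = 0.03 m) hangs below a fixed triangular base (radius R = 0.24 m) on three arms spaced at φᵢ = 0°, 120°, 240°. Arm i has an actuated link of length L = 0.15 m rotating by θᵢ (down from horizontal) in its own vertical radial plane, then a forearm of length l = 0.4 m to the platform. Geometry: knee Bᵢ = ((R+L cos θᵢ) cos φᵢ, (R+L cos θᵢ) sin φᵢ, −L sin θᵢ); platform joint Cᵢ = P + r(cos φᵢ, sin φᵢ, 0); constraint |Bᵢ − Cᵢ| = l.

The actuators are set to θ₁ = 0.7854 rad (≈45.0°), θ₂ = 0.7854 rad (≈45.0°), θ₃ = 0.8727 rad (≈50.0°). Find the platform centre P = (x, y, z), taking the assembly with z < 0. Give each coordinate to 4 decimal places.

(0.0056, 0.0097, -0.3581)

arm 1 at φ=0.0°: ρ1 = 0.3161;  centre 1 = (0.3161, 0.0000, -0.1061)
φ2=120.0°: virtual centre (-0.1580, 0.2737, -0.1061), radius l
arm 3 at φ=240.0°: ρ3 = 0.3064;  centre 3 = (-0.1532, -0.2654, -0.1149)
subtract pairs → two planes through P
linear system: -0.9482x+0.5474y = 0.0000−0.0000z; -0.9385x+-0.5307y = -0.0041−-0.0177z
det = 1.0170;  x = 0.0022+-0.0095z,  y = 0.0038+-0.0165z
quadratic in z: (1.0004)z²+(0.2180)z+(-0.0502)=0, √Δ=0.4984 → z ∈ {-0.3581, 0.1402}; z = -0.3581 (taking z<0)
x = 0.0056, y = 0.0097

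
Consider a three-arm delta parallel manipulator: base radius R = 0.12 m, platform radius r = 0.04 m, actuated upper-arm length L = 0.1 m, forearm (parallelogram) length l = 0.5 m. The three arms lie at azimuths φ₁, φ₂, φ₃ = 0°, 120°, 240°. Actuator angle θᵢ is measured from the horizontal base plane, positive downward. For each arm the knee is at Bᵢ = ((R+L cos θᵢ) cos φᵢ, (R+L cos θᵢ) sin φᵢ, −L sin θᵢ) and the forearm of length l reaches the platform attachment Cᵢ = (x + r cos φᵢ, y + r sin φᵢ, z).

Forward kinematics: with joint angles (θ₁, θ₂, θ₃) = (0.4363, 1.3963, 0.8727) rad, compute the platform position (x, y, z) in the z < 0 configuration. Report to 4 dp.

(0.1294, -0.0881, -0.5327)

φ1=0.0°: virtual centre (0.1706, 0.0000, -0.0423), radius l
φ2=120.0°: virtual centre (-0.0487, 0.0843, -0.0985), radius l
φ3=240.0°: virtual centre (-0.0721, -0.1249, -0.0766), radius l
subtract pairs → two planes through P
plane₁₂: -0.4386x+0.1686y+-0.1124z = -0.0117
det = 0.1915;  x = 0.0190+-0.2072z,  y = -0.0201+0.1278z
quadratic in z: (1.0593)z²+(0.1422)z+(-0.2248)=0, √Δ=0.9863 → z ∈ {-0.5327, 0.3984}; z = -0.5327 (taking z<0)
x = 0.1294, y = -0.0881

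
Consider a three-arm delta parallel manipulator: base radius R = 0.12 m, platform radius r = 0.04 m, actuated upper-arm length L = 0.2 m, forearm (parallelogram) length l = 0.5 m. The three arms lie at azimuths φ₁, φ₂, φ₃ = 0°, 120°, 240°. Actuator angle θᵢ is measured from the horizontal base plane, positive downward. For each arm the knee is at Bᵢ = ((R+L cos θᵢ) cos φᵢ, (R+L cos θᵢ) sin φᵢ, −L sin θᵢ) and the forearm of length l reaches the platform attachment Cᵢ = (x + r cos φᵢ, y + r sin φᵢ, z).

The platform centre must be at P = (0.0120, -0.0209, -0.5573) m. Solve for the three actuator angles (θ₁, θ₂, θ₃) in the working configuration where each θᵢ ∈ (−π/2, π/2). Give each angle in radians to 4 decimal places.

θ₁ = 0.6112, θ₂ = 0.6983, θ₃ = 0.6109

φ1=0.0° → target in arm frame (0.0120, -0.0209)
  e−x'=0.0680;  (l²−L²−(e−x')²−y'²−z²)/2L = -0.2641
  γ=atan2(-0.5573,0.0680)=-1.4494;  ψ=arccos(-0.4704)=2.0606;  θ1=γ+ψ≈0.6112
φ2=120.0° → target in arm frame (-0.0241, 0.0001)
  A cos θ + B sin θ = C:  0.1041·cos θ + -0.5573·sin θ = -0.2786
  γ=atan2(-0.5573,0.1041)=-1.3861;  ψ=arccos(-0.4913)=2.0844;  θ2=γ+ψ≈0.6983
rotate P by −φ3: (0.0121, 0.0208, -0.5573)
  e−x'=0.0679;  (l²−L²−(e−x')²−y'²−z²)/2L = -0.2641
  √(A²+B²)=0.5614;  θ3 = -1.4496+2.0605 ≈ 0.6109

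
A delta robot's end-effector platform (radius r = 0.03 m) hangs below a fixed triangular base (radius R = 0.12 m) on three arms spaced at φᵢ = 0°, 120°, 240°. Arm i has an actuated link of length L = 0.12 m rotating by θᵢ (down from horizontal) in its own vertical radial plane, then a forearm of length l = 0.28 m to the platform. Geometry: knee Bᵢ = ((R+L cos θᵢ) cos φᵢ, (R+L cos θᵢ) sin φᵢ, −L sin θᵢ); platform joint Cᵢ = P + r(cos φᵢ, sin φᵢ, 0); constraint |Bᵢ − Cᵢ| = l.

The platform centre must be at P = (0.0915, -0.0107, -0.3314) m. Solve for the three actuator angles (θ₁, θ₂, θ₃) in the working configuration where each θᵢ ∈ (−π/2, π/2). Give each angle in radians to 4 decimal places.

θ₁ = 0.6113, θ₂ = 1.3969, θ₃ = 1.3092

arm 1 (φ=0.0°): x'=0.0915, y'=-0.0107
  e−x'=-0.0015;  (l²−L²−(e−x')²−y'²−z²)/2L = -0.1914
  γ=atan2(-0.3314,-0.0015)=-1.5753;  ψ=arccos(-0.5776)=2.1866;  θ1=γ+ψ≈0.6113
rotate P by −φ2: (-0.0550, -0.0739, -0.3314)
  A=0.1450, B=-0.3314, C=(l²−L²−A²−y'²−z²)/(2L)=-0.3013
  γ=atan2(-0.3314,0.1450)=-1.1583;  ψ=arccos(-0.8330)=2.5552;  θ2=γ+ψ≈1.3969
φ3=240.0° → target in arm frame (-0.0365, 0.0846)
  A=0.1265, B=-0.3314, C=(l²−L²−A²−y'²−z²)/(2L)=-0.2874
  γ=atan2(-0.3314,0.1265)=-1.2062;  ψ=arccos(-0.8103)=2.5154;  θ3=γ+ψ≈1.3092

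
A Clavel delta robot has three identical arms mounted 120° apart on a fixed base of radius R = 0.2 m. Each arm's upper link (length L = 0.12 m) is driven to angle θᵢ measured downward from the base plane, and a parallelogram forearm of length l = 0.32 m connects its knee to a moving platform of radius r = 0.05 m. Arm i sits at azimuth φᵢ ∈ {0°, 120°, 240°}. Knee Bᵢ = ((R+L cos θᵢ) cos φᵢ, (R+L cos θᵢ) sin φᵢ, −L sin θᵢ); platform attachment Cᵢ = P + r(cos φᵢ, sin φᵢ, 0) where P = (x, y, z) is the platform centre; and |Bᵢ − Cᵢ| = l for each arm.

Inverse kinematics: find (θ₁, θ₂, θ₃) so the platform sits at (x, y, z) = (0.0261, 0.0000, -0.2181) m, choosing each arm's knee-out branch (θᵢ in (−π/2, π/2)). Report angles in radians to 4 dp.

θ₁ = 0.0869, θ₂ = 0.4365, θ₃ = 0.4365

φ1=0.0° → target in arm frame (0.0261, 0.0000)
  e−x'=0.1239;  (l²−L²−(e−x')²−y'²−z²)/2L = 0.1045
  √(A²+B²)=0.2508;  θ1 = -1.0542+1.1411 ≈ 0.0869
φ2=120.0° → target in arm frame (-0.0130, -0.0226)
  A=0.1631, B=-0.2181, C=(l²−L²−A²−y'²−z²)/(2L)=0.0556
  θ2 = atan2(B,A) + arccos(C/0.2723) = 0.4365
arm 3 (φ=240.0°): x'=-0.0131, y'=0.0226
  e−x'=0.1631;  (l²−L²−(e−x')²−y'²−z²)/2L = 0.0556
  γ=atan2(-0.2181,0.1631)=-0.9288;  ψ=arccos(0.2041)=1.3653;  θ3=γ+ψ≈0.4365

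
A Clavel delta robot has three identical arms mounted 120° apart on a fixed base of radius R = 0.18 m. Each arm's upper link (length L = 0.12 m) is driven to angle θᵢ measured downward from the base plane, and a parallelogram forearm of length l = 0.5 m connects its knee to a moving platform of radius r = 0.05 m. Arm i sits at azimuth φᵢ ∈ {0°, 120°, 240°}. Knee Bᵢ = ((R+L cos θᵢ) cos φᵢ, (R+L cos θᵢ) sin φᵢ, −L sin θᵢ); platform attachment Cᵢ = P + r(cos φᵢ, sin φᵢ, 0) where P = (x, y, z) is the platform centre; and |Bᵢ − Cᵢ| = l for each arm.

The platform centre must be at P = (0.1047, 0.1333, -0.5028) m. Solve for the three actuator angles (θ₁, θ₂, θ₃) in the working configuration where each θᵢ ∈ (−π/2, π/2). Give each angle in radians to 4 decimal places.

θ₁ = 0.3495, θ₂ = 0.5237, θ₃ = 1.3967

arm 1 (φ=0.0°): x'=0.1047, y'=0.1333
  A cos θ + B sin θ = C:  0.0253·cos θ + -0.5028·sin θ = -0.1484
  √(A²+B²)=0.5034;  θ1 = -1.5205+1.8700 ≈ 0.3495
rotate P by −φ2: (0.0631, -0.1573, -0.5028)
  A cos θ + B sin θ = C:  0.0669·cos θ + -0.5028·sin θ = -0.1935
  γ=atan2(-0.5028,0.0669)=-1.4385;  ψ=arccos(-0.3814)=1.9622;  θ2=γ+ψ≈0.5237
rotate P by −φ3: (-0.1678, 0.0240, -0.5028)
  e−x'=0.2978;  (l²−L²−(e−x')²−y'²−z²)/2L = -0.4436
  √(A²+B²)=0.5844;  θ3 = -1.0361+2.4327 ≈ 1.3967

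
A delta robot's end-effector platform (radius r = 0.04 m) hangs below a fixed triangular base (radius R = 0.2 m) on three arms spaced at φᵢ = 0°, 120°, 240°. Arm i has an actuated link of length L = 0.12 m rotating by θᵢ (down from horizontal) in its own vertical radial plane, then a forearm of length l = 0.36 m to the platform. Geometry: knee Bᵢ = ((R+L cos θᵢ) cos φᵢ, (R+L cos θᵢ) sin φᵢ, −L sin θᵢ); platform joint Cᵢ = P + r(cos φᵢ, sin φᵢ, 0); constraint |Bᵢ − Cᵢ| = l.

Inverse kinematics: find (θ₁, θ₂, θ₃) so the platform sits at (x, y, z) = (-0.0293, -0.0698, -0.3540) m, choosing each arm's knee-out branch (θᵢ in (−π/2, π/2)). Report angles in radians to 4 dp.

θ₁ = 1.0467, θ₂ = 1.1342, θ₃ = 0.4361

arm 1 (φ=0.0°): x'=-0.0293, y'=-0.0698
  e−x'=0.1893;  (l²−L²−(e−x')²−y'²−z²)/2L = -0.2118
  θ1 = atan2(B,A) + arccos(C/0.4014) = 1.0467
φ2=120.0° → target in arm frame (-0.0458, 0.0603)
  A cos θ + B sin θ = C:  0.2058·cos θ + -0.3540·sin θ = -0.2338
  γ=atan2(-0.3540,0.2058)=-1.0442;  ψ=arccos(-0.5709)=2.1784;  θ2=γ+ψ≈1.1342
φ3=240.0° → target in arm frame (0.0751, 0.0095)
  e−x'=0.0849;  (l²−L²−(e−x')²−y'²−z²)/2L = -0.0726
  θ3 = atan2(B,A) + arccos(C/0.3640) = 0.4361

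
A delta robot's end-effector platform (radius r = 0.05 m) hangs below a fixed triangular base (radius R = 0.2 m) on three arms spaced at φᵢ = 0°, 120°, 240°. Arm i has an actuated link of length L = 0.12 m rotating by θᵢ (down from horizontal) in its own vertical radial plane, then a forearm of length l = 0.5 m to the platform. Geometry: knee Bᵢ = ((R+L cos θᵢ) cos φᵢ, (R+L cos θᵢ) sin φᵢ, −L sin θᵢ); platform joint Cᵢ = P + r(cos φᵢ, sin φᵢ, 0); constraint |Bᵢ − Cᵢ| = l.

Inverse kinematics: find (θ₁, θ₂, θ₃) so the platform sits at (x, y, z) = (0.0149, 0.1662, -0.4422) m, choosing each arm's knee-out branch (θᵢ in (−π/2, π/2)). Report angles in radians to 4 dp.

θ₁ = 0.3489, θ₂ = -0.2624, θ₃ = 1.0468

arm 1 (φ=0.0°): x'=0.0149, y'=0.1662
  A=0.1351, B=-0.4422, C=(l²−L²−A²−y'²−z²)/(2L)=-0.0242
  √(A²+B²)=0.4624;  θ1 = -1.2743+1.6232 ≈ 0.3489
rotate P by −φ2: (0.1365, -0.0960, -0.4422)
  e−x'=0.0135;  (l²−L²−(e−x')²−y'²−z²)/2L = 0.1277
  γ=atan2(-0.4422,0.0135)=-1.5402;  ψ=arccos(0.2888)=1.2779;  θ2=γ+ψ≈-0.2624
arm 3 (φ=240.0°): x'=-0.1514, y'=-0.0702
  A=0.3014, B=-0.4422, C=(l²−L²−A²−y'²−z²)/(2L)=-0.2321
  γ=atan2(-0.4422,0.3014)=-0.9726;  ψ=arccos(-0.4337)=2.0194;  θ3=γ+ψ≈1.0468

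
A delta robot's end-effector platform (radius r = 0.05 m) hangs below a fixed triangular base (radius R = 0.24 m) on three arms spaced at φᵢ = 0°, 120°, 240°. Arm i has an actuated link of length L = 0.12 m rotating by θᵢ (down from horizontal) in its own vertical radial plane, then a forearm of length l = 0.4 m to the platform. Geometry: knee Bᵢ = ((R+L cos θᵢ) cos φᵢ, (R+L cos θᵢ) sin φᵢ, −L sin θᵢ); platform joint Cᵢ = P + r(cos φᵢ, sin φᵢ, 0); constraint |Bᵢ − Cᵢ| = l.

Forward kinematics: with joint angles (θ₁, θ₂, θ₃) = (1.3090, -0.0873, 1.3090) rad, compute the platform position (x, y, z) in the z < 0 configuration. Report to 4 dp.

(-0.0734, 0.1271, -0.3549)

φ1=0.0°: virtual centre (0.2211, 0.0000, -0.1159), radius l
arm 2 at φ=120.0°: (R−r)+L cos θ2 = 0.3095;  S2 = (-0.1548, 0.2681, 0.0105)
S3 = (0.2211·cos240.0°, 0.2211·sin240.0°, -0.1159) = (-0.1105, -0.1914, -0.1159)
eliminate P² terms by subtracting sphere 1 from 2 and 3
[-0.7517 0.5361 0.2527]·P = 0.0336;  [-0.6632 -0.3829 0.0000]·P = 0.0000
det = 0.6434;  x = -0.0200+0.1504z,  y = 0.0347+-0.2605z
into |P−S₁|² = l²: 1.0905z² + 0.1412z + -0.0872 = 0;  Δ = 0.4005;  z = -0.3549 or 0.2254 → z<0 root = -0.3549
x = -0.0734, y = 0.1271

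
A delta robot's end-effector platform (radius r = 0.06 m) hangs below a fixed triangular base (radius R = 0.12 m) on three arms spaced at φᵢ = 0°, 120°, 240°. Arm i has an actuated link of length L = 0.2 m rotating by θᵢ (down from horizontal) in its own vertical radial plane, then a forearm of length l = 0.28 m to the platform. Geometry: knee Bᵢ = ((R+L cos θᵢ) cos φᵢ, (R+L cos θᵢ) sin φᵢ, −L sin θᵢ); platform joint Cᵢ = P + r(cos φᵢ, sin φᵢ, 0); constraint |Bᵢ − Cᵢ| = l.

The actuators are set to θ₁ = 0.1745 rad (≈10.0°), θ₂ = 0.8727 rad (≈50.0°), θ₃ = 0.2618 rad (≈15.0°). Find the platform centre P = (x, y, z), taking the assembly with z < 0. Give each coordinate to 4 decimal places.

(0.0499, -0.0700, -0.2097)

φ1=0.0°: virtual centre (0.2570, 0.0000, -0.0347), radius l
centre 2 = (0.1886·cos120.0°, 0.1886·sin120.0°, -0.1532) = (-0.0943, 0.1633, -0.1532)
centre 3 = (0.2532·cos240.0°, 0.2532·sin240.0°, -0.0518) = (-0.1266, -0.2193, -0.0518)
subtract pairs → two planes through P
plane₁₂: -0.7025x+0.3266y+-0.2370z = -0.0082
Cramer: x(z) = 0.0067-0.2060z;  y(z) = -0.0107+0.2826z
sphere 1 gives Az²+Bz+C=0 with A=1.1223, B=0.1665, C=-0.0145;  B²−4AC=0.0926;  roots -0.2097, 0.0614;  negative root z = -0.2097
x = 0.0499, y = -0.0700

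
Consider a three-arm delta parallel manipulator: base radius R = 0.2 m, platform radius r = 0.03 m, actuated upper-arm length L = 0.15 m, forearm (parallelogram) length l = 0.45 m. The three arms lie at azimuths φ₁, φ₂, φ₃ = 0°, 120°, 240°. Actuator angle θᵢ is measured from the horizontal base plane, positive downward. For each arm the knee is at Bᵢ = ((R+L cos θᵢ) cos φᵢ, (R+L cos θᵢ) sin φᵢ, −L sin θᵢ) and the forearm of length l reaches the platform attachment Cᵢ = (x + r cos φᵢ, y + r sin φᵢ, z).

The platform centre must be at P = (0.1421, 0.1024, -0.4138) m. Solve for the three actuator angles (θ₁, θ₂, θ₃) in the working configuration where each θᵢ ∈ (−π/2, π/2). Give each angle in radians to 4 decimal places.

θ₁ = 0.0874, θ₂ = 0.6984, θ₃ = 1.3966

rotate P by −φ1: (0.1421, 0.1024, -0.4138)
  A=0.0279, B=-0.4138, C=(l²−L²−A²−y'²−z²)/(2L)=-0.0083
  θ1 = atan2(B,A) + arccos(C/0.4147) = 0.0874
rotate P by −φ2: (0.0176, -0.1743, -0.4138)
  A cos θ + B sin θ = C:  0.1524·cos θ + -0.4138·sin θ = -0.1494
  √(A²+B²)=0.4410;  θ2 = -1.2180+1.9164 ≈ 0.6984
arm 3 (φ=240.0°): x'=-0.1597, y'=0.0719
  A cos θ + B sin θ = C:  0.3297·cos θ + -0.4138·sin θ = -0.3504
  √(A²+B²)=0.5291;  θ3 = -0.8980+2.2946 ≈ 1.3966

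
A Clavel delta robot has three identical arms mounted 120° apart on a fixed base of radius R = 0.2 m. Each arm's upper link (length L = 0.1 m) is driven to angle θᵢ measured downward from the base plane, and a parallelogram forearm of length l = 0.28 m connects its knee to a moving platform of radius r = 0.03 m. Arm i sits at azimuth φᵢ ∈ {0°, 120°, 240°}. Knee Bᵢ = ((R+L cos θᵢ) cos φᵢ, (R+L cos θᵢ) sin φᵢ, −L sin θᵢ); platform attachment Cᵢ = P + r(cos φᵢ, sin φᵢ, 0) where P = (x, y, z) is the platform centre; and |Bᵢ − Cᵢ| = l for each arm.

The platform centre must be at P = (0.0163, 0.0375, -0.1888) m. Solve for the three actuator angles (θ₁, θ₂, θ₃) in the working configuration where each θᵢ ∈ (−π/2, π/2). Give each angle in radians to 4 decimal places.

φ1=0.0° → target in arm frame (0.0163, 0.0375)
  e−x'=0.1537;  (l²−L²−(e−x')²−y'²−z²)/2L = 0.0386
  √(A²+B²)=0.2435;  θ1 = -0.8875+1.4115 ≈ 0.5240
φ2=120.0° → target in arm frame (0.0243, -0.0329)
  A cos θ + B sin θ = C:  0.1457·cos θ + -0.1888·sin θ = 0.0523
  √(A²+B²)=0.2385;  θ2 = -0.9136+1.3498 ≈ 0.4362
φ3=240.0° → target in arm frame (-0.0406, -0.0046)
  A=0.2106, B=-0.1888, C=(l²−L²−A²−y'²−z²)/(2L)=-0.0582
  θ3 = atan2(B,A) + arccos(C/0.2829) = 1.0470

θ₁ = 0.5240, θ₂ = 0.4362, θ₃ = 1.0470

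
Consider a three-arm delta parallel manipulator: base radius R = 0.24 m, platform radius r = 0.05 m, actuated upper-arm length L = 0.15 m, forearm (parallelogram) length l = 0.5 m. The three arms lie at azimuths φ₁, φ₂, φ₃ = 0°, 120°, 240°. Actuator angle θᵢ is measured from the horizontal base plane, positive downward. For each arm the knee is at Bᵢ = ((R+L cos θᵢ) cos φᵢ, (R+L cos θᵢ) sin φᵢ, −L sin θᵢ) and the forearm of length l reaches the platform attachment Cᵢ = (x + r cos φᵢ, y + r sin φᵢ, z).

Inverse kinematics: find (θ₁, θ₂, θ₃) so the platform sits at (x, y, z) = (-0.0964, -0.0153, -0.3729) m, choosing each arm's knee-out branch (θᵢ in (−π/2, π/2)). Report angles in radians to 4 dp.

φ1=0.0° → target in arm frame (-0.0964, -0.0153)
  A cos θ + B sin θ = C:  0.2864·cos θ + -0.3729·sin θ = 0.0206
  γ=atan2(-0.3729,0.2864)=-0.9159;  ψ=arccos(0.0439)=1.5269;  θ1=γ+ψ≈0.6111
φ2=120.0° → target in arm frame (0.0349, 0.0911)
  A=0.1551, B=-0.3729, C=(l²−L²−A²−y'²−z²)/(2L)=0.1870
  √(A²+B²)=0.4039;  θ2 = -1.1767+1.0894 ≈ -0.0874
arm 3 (φ=240.0°): x'=0.0615, y'=-0.0758
  A=0.1285, B=-0.3729, C=(l²−L²−A²−y'²−z²)/(2L)=0.2206
  γ=atan2(-0.3729,0.1285)=-1.2388;  ψ=arccos(0.5592)=0.9774;  θ3=γ+ψ≈-0.2614

θ₁ = 0.6111, θ₂ = -0.0874, θ₃ = -0.2614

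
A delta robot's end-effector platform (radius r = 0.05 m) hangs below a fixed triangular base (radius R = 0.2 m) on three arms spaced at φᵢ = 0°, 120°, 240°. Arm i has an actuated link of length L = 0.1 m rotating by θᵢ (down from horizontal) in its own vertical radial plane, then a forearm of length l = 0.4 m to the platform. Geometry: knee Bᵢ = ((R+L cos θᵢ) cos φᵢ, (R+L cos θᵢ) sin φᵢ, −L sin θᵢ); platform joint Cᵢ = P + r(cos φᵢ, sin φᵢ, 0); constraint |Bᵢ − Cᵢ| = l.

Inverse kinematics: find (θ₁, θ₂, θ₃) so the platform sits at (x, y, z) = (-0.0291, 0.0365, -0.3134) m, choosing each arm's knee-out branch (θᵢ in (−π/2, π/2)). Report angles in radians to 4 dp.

φ1=0.0° → target in arm frame (-0.0291, 0.0365)
  e−x'=0.1791;  (l²−L²−(e−x')²−y'²−z²)/2L = 0.0919
  γ=atan2(-0.3134,0.1791)=-1.0516;  ψ=arccos(0.2545)=1.3135;  θ1=γ+ψ≈0.2619
φ2=120.0° → target in arm frame (0.0462, 0.0070)
  e−x'=0.1038;  (l²−L²−(e−x')²−y'²−z²)/2L = 0.2047
  √(A²+B²)=0.3302;  θ2 = -1.2508+0.9019 ≈ -0.3490
rotate P by −φ3: (-0.0171, -0.0435, -0.3134)
  A cos θ + B sin θ = C:  0.1671·cos θ + -0.3134·sin θ = 0.1099
  γ=atan2(-0.3134,0.1671)=-1.0811;  ψ=arccos(0.3095)=1.2561;  θ3=γ+ψ≈0.1751

θ₁ = 0.2619, θ₂ = -0.3490, θ₃ = 0.1751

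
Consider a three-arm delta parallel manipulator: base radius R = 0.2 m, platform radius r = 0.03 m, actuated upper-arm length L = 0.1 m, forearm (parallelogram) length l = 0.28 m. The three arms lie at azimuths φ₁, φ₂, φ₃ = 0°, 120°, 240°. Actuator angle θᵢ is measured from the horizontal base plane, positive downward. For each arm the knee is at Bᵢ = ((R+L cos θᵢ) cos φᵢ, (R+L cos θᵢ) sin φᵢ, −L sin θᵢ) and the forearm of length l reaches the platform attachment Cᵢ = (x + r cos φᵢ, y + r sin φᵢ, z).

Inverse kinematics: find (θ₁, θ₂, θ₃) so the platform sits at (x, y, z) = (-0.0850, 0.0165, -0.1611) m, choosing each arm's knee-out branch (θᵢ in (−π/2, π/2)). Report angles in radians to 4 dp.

θ₁ = 1.3958, θ₂ = -0.0871, θ₃ = 0.3487

rotate P by −φ1: (-0.0850, 0.0165, -0.1611)
  e−x'=0.2550;  (l²−L²−(e−x')²−y'²−z²)/2L = -0.1143
  γ=atan2(-0.1611,0.2550)=-0.5634;  ψ=arccos(-0.3788)=1.9593;  θ1=γ+ψ≈1.3958
rotate P by −φ2: (0.0568, 0.0654, -0.1611)
  A cos θ + B sin θ = C:  0.1132·cos θ + -0.1611·sin θ = 0.1268
  γ=atan2(-0.1611,0.1132)=-0.9582;  ψ=arccos(0.6439)=0.8712;  θ2=γ+ψ≈-0.0871
arm 3 (φ=240.0°): x'=0.0282, y'=-0.0819
  A=0.1418, B=-0.1611, C=(l²−L²−A²−y'²−z²)/(2L)=0.0782
  γ=atan2(-0.1611,0.1418)=-0.8491;  ψ=arccos(0.3644)=1.1978;  θ3=γ+ψ≈0.3487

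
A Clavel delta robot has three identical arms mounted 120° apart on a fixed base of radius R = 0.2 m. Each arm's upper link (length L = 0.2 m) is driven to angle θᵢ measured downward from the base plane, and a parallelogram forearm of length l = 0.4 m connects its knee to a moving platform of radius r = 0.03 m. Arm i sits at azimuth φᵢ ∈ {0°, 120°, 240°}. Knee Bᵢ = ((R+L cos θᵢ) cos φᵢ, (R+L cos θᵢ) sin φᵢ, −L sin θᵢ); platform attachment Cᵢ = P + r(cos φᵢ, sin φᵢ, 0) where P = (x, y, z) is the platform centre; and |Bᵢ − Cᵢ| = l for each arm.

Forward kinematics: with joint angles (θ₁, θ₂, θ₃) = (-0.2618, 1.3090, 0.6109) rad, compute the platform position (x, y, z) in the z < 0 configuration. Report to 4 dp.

(0.1497, -0.1012, -0.2710)

centre 1 = (0.3632·cos0.0°, 0.3632·sin0.0°, 0.0518) = (0.3632, 0.0000, 0.0518)
arm 2 at φ=120.0°: e+L cos θ2 = 0.2218;  centre 2 = (-0.1109, 0.1921, -0.1932)
φ3=240.0°: virtual centre (-0.1669, -0.2891, -0.1147), radius l
eliminate P² terms by subtracting sphere 1 from 2 and 3
[-0.9481 0.3841 -0.4899]·P = -0.0481;  [-1.0602 -0.5782 -0.3330]·P = -0.0100
det = 0.9554;  x = 0.0331+-0.4303z,  y = -0.0434+0.2132z
sphere 1 gives Az²+Bz+C=0 with A=1.2306, B=0.1620, C=-0.0465;  B²−4AC=0.2551;  roots -0.2710, 0.1394;  negative root z = -0.2710
x = 0.1497, y = -0.1012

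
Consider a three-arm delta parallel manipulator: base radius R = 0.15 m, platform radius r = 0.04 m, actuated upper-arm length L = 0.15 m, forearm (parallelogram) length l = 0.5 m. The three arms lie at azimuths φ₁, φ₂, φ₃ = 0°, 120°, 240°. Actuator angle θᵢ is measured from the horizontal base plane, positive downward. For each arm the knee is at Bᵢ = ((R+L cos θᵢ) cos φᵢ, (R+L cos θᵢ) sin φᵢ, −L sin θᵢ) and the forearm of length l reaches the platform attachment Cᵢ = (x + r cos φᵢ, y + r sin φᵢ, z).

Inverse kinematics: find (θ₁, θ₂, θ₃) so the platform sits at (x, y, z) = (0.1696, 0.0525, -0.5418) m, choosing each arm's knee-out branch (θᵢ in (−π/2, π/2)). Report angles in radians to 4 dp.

φ1=0.0° → target in arm frame (0.1696, 0.0525)
  A=-0.0596, B=-0.5418, C=(l²−L²−A²−y'²−z²)/(2L)=-0.2412
  γ=atan2(-0.5418,-0.0596)=-1.6804;  ψ=arccos(-0.4425)=2.0292;  θ1=γ+ψ≈0.3488
rotate P by −φ2: (-0.0393, -0.1731, -0.5418)
  A=0.1493, B=-0.5418, C=(l²−L²−A²−y'²−z²)/(2L)=-0.3944
  γ=atan2(-0.5418,0.1493)=-1.3018;  ψ=arccos(-0.7018)=2.3487;  θ2=γ+ψ≈1.0468
arm 3 (φ=240.0°): x'=-0.1303, y'=0.1206
  e−x'=0.2403;  (l²−L²−(e−x')²−y'²−z²)/2L = -0.4611
  γ=atan2(-0.5418,0.2403)=-1.1534;  ψ=arccos(-0.7780)=2.4622;  θ3=γ+ψ≈1.3088

θ₁ = 0.3488, θ₂ = 1.0468, θ₃ = 1.3088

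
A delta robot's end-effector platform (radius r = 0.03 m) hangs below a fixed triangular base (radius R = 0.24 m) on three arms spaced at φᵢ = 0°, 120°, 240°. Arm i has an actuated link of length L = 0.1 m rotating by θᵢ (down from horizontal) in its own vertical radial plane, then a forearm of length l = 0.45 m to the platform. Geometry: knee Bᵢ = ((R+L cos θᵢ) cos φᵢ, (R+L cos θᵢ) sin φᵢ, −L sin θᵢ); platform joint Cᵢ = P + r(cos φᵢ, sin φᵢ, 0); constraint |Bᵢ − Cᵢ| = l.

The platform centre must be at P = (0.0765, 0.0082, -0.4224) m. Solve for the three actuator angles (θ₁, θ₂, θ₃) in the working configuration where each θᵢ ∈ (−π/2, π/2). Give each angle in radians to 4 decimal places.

φ1=0.0° → target in arm frame (0.0765, 0.0082)
  A cos θ + B sin θ = C:  0.1335·cos θ + -0.4224·sin θ = -0.0191
  γ=atan2(-0.4224,0.1335)=-1.2647;  ψ=arccos(-0.0430)=1.6138;  θ1=γ+ψ≈0.3491
rotate P by −φ2: (-0.0311, -0.0704, -0.4224)
  e−x'=0.2411;  (l²−L²−(e−x')²−y'²−z²)/2L = -0.2451
  √(A²+B²)=0.4864;  θ2 = -1.0520+2.0990 ≈ 1.0469
φ3=240.0° → target in arm frame (-0.0454, 0.0622)
  A=0.2554, B=-0.4224, C=(l²−L²−A²−y'²−z²)/(2L)=-0.2749
  θ3 = atan2(B,A) + arccos(C/0.4936) = 1.1346

θ₁ = 0.3491, θ₂ = 1.0469, θ₃ = 1.1346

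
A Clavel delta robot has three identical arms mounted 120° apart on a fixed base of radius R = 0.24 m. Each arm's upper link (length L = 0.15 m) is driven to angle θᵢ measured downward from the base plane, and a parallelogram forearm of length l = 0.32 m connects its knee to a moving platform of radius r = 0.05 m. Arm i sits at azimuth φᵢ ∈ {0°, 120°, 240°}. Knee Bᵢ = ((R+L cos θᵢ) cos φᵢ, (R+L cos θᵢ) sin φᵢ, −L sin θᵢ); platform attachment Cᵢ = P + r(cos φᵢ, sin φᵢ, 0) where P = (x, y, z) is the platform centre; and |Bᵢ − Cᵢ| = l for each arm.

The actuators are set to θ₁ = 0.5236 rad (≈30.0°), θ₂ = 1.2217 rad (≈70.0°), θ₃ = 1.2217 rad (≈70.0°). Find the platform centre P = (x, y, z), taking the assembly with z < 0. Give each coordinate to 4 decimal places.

arm 1 at φ=0.0°: e+L cos θ1 = 0.3199;  S1 = (0.3199, 0.0000, -0.0750)
arm 2 at φ=120.0°: e+L cos θ2 = 0.2413;  S2 = (-0.1207, 0.2090, -0.1410)
φ3=240.0°: virtual centre (-0.1207, -0.2090, -0.1410), radius l
eliminate P² terms by subtracting sphere 1 from 2 and 3
linear system: -0.8811x+0.4180y = -0.0299−-0.1319z; -0.8811x+-0.4180y = -0.0299−-0.1319z
det = 0.7365;  x = 0.0339+-0.1497z,  y = 0.0000+0.0000z
into |P−S₁|² = l²: 1.0224z² + 0.2356z + -0.0150 = 0;  Δ = 0.1168;  z = -0.2823 or 0.0519 → z<0 root = -0.2823
x = 0.0762, y = 0.0000

(0.0762, 0.0000, -0.2823)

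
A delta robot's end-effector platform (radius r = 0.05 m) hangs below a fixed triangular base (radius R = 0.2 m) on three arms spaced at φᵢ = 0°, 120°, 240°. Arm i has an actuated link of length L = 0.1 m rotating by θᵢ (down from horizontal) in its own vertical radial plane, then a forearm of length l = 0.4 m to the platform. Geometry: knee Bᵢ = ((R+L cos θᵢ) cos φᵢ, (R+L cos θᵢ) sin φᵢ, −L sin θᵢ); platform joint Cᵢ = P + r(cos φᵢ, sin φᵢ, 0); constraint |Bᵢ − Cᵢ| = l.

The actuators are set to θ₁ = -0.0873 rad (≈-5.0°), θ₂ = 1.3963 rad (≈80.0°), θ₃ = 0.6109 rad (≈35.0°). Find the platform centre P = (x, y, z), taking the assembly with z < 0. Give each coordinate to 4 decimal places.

(0.1172, -0.0817, -0.3598)

arm 1 at φ=0.0°: (R−r)+L cos θ1 = 0.2496;  S1 = (0.2496, 0.0000, 0.0087)
φ2=120.0°: virtual centre (-0.0837, 0.1449, -0.0985), radius l
S3 = (0.2319·cos240.0°, 0.2319·sin240.0°, -0.0574) = (-0.1160, -0.2008, -0.0574)
subtract pairs → two planes through P
[-0.6666 0.2899 -0.2144]·P = -0.0247;  [-0.7312 -0.4017 -0.1322]·P = -0.0053
Cramer: x(z) = 0.0239-0.2594z;  y(z) = -0.0302+0.1431z
sphere 1 gives Az²+Bz+C=0 with A=1.0878, B=0.0910, C=-0.1080;  B²−4AC=0.4784;  roots -0.3598, 0.2761;  negative root z = -0.3598
x = 0.1172, y = -0.0817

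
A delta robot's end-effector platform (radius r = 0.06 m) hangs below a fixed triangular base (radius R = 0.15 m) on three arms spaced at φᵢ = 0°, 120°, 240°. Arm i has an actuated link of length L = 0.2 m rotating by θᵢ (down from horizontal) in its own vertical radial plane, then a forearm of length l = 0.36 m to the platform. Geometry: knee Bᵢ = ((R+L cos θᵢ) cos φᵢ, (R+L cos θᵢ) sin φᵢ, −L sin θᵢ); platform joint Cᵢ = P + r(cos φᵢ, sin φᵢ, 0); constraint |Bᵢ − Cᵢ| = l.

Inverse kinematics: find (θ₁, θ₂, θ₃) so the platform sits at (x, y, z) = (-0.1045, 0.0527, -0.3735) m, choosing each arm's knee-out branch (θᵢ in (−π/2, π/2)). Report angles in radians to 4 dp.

φ1=0.0° → target in arm frame (-0.1045, 0.0527)
  A cos θ + B sin θ = C:  0.1945·cos θ + -0.3735·sin θ = -0.2263
  θ1 = atan2(B,A) + arccos(C/0.4211) = 1.0474
rotate P by −φ2: (0.0979, 0.0641, -0.3735)
  A=-0.0079, B=-0.3735, C=(l²−L²−A²−y'²−z²)/(2L)=-0.1352
  √(A²+B²)=0.3736;  θ2 = -1.5919+1.9411 ≈ 0.3492
arm 3 (φ=240.0°): x'=0.0066, y'=-0.1168
  A=0.0834, B=-0.3735, C=(l²−L²−A²−y'²−z²)/(2L)=-0.1763
  θ3 = atan2(B,A) + arccos(C/0.3827) = 0.6983

θ₁ = 1.0474, θ₂ = 0.3492, θ₃ = 0.6983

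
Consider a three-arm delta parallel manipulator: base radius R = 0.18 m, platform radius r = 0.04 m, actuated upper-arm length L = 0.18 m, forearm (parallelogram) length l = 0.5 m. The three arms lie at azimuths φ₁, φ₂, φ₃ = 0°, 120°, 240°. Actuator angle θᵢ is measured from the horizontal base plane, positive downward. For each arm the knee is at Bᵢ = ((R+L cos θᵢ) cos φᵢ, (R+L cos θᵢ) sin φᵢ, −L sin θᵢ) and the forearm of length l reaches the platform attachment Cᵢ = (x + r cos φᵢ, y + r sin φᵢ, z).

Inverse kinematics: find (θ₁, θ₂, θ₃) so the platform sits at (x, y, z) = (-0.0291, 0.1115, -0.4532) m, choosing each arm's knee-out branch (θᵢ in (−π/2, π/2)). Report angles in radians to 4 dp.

θ₁ = 0.5234, θ₂ = -0.0003, θ₃ = 0.6981

arm 1 (φ=0.0°): x'=-0.0291, y'=0.1115
  A cos θ + B sin θ = C:  0.1691·cos θ + -0.4532·sin θ = -0.0800
  γ=atan2(-0.4532,0.1691)=-1.2137;  ψ=arccos(-0.1655)=1.7370;  θ1=γ+ψ≈0.5234
φ2=120.0° → target in arm frame (0.1111, -0.0305)
  e−x'=0.0289;  (l²−L²−(e−x')²−y'²−z²)/2L = 0.0290
  γ=atan2(-0.4532,0.0289)=-1.5071;  ψ=arccos(0.0639)=1.5069;  θ2=γ+ψ≈-0.0003
arm 3 (φ=240.0°): x'=-0.0820, y'=-0.0810
  e−x'=0.2220;  (l²−L²−(e−x')²−y'²−z²)/2L = -0.1212
  √(A²+B²)=0.5047;  θ3 = -1.1153+1.8133 ≈ 0.6981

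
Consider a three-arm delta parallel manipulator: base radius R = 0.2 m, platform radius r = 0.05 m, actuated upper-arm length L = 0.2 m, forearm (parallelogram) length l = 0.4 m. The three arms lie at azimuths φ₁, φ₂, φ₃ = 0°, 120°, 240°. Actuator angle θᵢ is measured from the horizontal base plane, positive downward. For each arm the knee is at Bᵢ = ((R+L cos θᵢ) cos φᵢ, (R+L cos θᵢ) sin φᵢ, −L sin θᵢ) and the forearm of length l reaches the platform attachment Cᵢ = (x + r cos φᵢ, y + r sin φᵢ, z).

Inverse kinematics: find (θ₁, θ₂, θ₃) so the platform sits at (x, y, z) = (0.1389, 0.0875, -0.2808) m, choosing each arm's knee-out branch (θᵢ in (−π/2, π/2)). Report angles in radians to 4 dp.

θ₁ = -0.2619, θ₂ = 0.5237, θ₃ = 1.1343

rotate P by −φ1: (0.1389, 0.0875, -0.2808)
  e−x'=0.0111;  (l²−L²−(e−x')²−y'²−z²)/2L = 0.0834
  θ1 = atan2(B,A) + arccos(C/0.2810) = -0.2619
arm 2 (φ=120.0°): x'=0.0063, y'=-0.1640
  e−x'=0.1437;  (l²−L²−(e−x')²−y'²−z²)/2L = -0.0160
  θ2 = atan2(B,A) + arccos(C/0.3154) = 0.5237
φ3=240.0° → target in arm frame (-0.1452, 0.0765)
  A=0.2952, B=-0.2808, C=(l²−L²−A²−y'²−z²)/(2L)=-0.1297
  θ3 = atan2(B,A) + arccos(C/0.4074) = 1.1343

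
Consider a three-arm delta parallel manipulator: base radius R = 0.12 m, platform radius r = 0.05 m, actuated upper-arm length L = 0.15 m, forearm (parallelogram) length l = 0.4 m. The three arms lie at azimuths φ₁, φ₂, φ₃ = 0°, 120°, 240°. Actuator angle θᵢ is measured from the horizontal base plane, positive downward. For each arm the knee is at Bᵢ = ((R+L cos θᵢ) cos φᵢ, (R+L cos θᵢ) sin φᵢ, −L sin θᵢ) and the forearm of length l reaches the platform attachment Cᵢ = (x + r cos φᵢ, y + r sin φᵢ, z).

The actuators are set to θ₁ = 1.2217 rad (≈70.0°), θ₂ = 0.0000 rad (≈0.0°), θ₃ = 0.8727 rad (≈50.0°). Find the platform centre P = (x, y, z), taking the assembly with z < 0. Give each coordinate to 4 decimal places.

(-0.1594, 0.1333, -0.3928)

arm 1 at φ=0.0°: ρ1 = 0.1213;  O1 = (0.1213, 0.0000, -0.1410)
O2 = (0.2200·cos120.0°, 0.2200·sin120.0°, 0.0000) = (-0.1100, 0.1905, 0.0000)
arm 3 at φ=240.0°: ρ3 = 0.1664;  O3 = (-0.0832, -0.1441, -0.1149)
subtract pairs → two planes through P
[-0.4626 0.3811 0.2819]·P = 0.0138;  [-0.4090 -0.2882 0.0521]·P = 0.0063
det = 0.2892;  x = -0.0221+0.3496z,  y = 0.0094+-0.3154z
into |P−O₁|² = l²: 1.2217z² + 0.1757z + -0.1195 = 0;  Δ = 0.6147;  z = -0.3928 or 0.2490 → z<0 root = -0.3928
x = -0.1594, y = 0.1333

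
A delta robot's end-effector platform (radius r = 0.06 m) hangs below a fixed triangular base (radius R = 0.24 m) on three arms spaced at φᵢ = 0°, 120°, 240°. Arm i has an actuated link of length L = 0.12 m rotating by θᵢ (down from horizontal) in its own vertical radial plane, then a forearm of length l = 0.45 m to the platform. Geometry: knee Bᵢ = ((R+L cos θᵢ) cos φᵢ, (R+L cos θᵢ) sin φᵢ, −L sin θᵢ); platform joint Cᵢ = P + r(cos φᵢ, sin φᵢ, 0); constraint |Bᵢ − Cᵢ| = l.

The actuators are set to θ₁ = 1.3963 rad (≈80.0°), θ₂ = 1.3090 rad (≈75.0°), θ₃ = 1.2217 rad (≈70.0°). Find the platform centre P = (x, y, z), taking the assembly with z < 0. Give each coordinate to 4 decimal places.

(-0.0151, -0.0089, -0.5129)

arm 1 at φ=0.0°: (R−r)+L cos θ1 = 0.2008;  centre 1 = (0.2008, 0.0000, -0.1182)
φ2=120.0°: virtual centre (-0.1055, 0.1828, -0.1159), radius l
arm 3 at φ=240.0°: (R−r)+L cos θ3 = 0.2210;  centre 3 = (-0.1105, -0.1914, -0.1128)
eliminate P² terms by subtracting sphere 1 from 2 and 3
plane₁₂: -0.6127x+0.3656y+0.0045z = 0.0037
Cramer: x(z) = -0.0088+0.0123z;  y(z) = -0.0047+0.0083z
into |P−centre ₁|² = l²: 1.0002z² + 0.2311z + -0.1446 = 0;  Δ = 0.6318;  z = -0.5129 or 0.2818 → z<0 root = -0.5129
x = -0.0151, y = -0.0089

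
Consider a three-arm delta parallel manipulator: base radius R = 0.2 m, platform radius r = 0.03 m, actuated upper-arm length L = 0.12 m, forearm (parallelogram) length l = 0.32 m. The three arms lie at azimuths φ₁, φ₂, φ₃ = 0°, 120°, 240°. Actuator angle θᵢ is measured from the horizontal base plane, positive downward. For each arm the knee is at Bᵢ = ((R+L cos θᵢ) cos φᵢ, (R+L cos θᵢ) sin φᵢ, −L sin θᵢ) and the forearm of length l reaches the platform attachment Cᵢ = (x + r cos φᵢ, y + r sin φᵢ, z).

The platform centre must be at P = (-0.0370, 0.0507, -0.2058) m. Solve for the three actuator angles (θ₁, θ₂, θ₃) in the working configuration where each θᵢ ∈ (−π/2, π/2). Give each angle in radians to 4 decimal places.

rotate P by −φ1: (-0.0370, 0.0507, -0.2058)
  A=0.2070, B=-0.2058, C=(l²−L²−A²−y'²−z²)/(2L)=0.0009
  θ1 = atan2(B,A) + arccos(C/0.2919) = 0.7851
φ2=120.0° → target in arm frame (0.0624, 0.0067)
  e−x'=0.1076;  (l²−L²−(e−x')²−y'²−z²)/2L = 0.1418
  θ2 = atan2(B,A) + arccos(C/0.2322) = -0.1750
rotate P by −φ3: (-0.0254, -0.0574, -0.2058)
  e−x'=0.1954;  (l²−L²−(e−x')²−y'²−z²)/2L = 0.0174
  γ=atan2(-0.2058,0.1954)=-0.8113;  ψ=arccos(0.0612)=1.5096;  θ3=γ+ψ≈0.6983

θ₁ = 0.7851, θ₂ = -0.1750, θ₃ = 0.6983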